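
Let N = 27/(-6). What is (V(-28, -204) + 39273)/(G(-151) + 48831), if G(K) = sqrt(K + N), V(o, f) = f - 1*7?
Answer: 3814873044/4768933433 - 39062*I*sqrt(622)/4768933433 ≈ 0.79994 - 0.00020428*I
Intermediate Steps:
V(o, f) = -7 + f (V(o, f) = f - 7 = -7 + f)
N = -9/2 (N = 27*(-1/6) = -9/2 ≈ -4.5000)
G(K) = sqrt(-9/2 + K) (G(K) = sqrt(K - 9/2) = sqrt(-9/2 + K))
(V(-28, -204) + 39273)/(G(-151) + 48831) = ((-7 - 204) + 39273)/(sqrt(-18 + 4*(-151))/2 + 48831) = (-211 + 39273)/(sqrt(-18 - 604)/2 + 48831) = 39062/(sqrt(-622)/2 + 48831) = 39062/((I*sqrt(622))/2 + 48831) = 39062/(I*sqrt(622)/2 + 48831) = 39062/(48831 + I*sqrt(622)/2)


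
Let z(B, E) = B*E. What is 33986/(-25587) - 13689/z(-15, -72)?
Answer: -14332049/1023480 ≈ -14.003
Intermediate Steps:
33986/(-25587) - 13689/z(-15, -72) = 33986/(-25587) - 13689/((-15*(-72))) = 33986*(-1/25587) - 13689/1080 = -33986/25587 - 13689*1/1080 = -33986/25587 - 507/40 = -14332049/1023480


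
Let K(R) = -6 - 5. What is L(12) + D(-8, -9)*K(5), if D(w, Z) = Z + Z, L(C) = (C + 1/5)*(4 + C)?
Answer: 1966/5 ≈ 393.20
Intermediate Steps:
L(C) = (4 + C)*(⅕ + C) (L(C) = (C + ⅕)*(4 + C) = (⅕ + C)*(4 + C) = (4 + C)*(⅕ + C))
D(w, Z) = 2*Z
K(R) = -11
L(12) + D(-8, -9)*K(5) = (⅘ + 12² + (21/5)*12) + (2*(-9))*(-11) = (⅘ + 144 + 252/5) - 18*(-11) = 976/5 + 198 = 1966/5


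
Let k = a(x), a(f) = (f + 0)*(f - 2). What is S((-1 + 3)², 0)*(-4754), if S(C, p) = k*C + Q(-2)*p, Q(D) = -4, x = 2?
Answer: 0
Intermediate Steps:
a(f) = f*(-2 + f)
k = 0 (k = 2*(-2 + 2) = 2*0 = 0)
S(C, p) = -4*p (S(C, p) = 0*C - 4*p = 0 - 4*p = -4*p)
S((-1 + 3)², 0)*(-4754) = -4*0*(-4754) = 0*(-4754) = 0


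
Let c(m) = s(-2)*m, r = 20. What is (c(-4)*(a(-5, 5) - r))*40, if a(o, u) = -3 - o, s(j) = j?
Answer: -5760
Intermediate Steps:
c(m) = -2*m
(c(-4)*(a(-5, 5) - r))*40 = ((-2*(-4))*((-3 - 1*(-5)) - 1*20))*40 = (8*((-3 + 5) - 20))*40 = (8*(2 - 20))*40 = (8*(-18))*40 = -144*40 = -5760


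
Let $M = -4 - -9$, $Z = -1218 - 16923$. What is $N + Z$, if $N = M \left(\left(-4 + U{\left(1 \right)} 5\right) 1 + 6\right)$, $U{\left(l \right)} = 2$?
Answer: $-18081$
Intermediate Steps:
$Z = -18141$ ($Z = -1218 - 16923 = -18141$)
$M = 5$ ($M = -4 + 9 = 5$)
$N = 60$ ($N = 5 \left(\left(-4 + 2 \cdot 5\right) 1 + 6\right) = 5 \left(\left(-4 + 10\right) 1 + 6\right) = 5 \left(6 \cdot 1 + 6\right) = 5 \left(6 + 6\right) = 5 \cdot 12 = 60$)
$N + Z = 60 - 18141 = -18081$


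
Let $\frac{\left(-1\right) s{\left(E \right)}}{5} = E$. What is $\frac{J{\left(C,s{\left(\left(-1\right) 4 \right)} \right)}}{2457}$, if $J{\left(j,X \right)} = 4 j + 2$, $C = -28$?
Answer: $- \frac{110}{2457} \approx -0.04477$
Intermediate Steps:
$s{\left(E \right)} = - 5 E$
$J{\left(j,X \right)} = 2 + 4 j$
$\frac{J{\left(C,s{\left(\left(-1\right) 4 \right)} \right)}}{2457} = \frac{2 + 4 \left(-28\right)}{2457} = \left(2 - 112\right) \frac{1}{2457} = \left(-110\right) \frac{1}{2457} = - \frac{110}{2457}$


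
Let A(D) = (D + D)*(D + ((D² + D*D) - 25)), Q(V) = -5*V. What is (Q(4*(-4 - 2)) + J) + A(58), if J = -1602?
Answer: 782794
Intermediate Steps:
A(D) = 2*D*(-25 + D + 2*D²) (A(D) = (2*D)*(D + ((D² + D²) - 25)) = (2*D)*(D + (2*D² - 25)) = (2*D)*(D + (-25 + 2*D²)) = (2*D)*(-25 + D + 2*D²) = 2*D*(-25 + D + 2*D²))
(Q(4*(-4 - 2)) + J) + A(58) = (-20*(-4 - 2) - 1602) + 2*58*(-25 + 58 + 2*58²) = (-20*(-6) - 1602) + 2*58*(-25 + 58 + 2*3364) = (-5*(-24) - 1602) + 2*58*(-25 + 58 + 6728) = (120 - 1602) + 2*58*6761 = -1482 + 784276 = 782794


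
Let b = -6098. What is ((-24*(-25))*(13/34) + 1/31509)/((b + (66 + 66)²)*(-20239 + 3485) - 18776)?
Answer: -122885117/101653323100740 ≈ -1.2089e-6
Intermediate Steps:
((-24*(-25))*(13/34) + 1/31509)/((b + (66 + 66)²)*(-20239 + 3485) - 18776) = ((-24*(-25))*(13/34) + 1/31509)/((-6098 + (66 + 66)²)*(-20239 + 3485) - 18776) = (600*(13*(1/34)) + 1/31509)/((-6098 + 132²)*(-16754) - 18776) = (600*(13/34) + 1/31509)/((-6098 + 17424)*(-16754) - 18776) = (3900/17 + 1/31509)/(11326*(-16754) - 18776) = 122885117/(535653*(-189755804 - 18776)) = (122885117/535653)/(-189774580) = (122885117/535653)*(-1/189774580) = -122885117/101653323100740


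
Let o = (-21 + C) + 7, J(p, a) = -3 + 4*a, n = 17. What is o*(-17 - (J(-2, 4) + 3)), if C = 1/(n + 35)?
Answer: 23991/52 ≈ 461.37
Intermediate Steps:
C = 1/52 (C = 1/(17 + 35) = 1/52 ≈ 0.019231)
o = -727/52 (o = (-21 + 1/52) + 7 = -1091/52 + 7 = -727/52 ≈ -13.981)
o*(-17 - (J(-2, 4) + 3)) = -727*(-17 - ((-3 + 4*4) + 3))/52 = -727*(-17 - ((-3 + 16) + 3))/52 = -727*(-17 - (13 + 3))/52 = -727*(-17 - 1*16)/52 = -727*(-17 - 16)/52 = -727/52*(-33) = 23991/52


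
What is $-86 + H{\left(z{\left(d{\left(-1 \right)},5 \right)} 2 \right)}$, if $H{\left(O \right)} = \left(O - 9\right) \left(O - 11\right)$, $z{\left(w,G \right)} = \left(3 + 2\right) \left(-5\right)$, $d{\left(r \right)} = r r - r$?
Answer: $3513$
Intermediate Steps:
$d{\left(r \right)} = r^{2} - r$
$z{\left(w,G \right)} = -25$ ($z{\left(w,G \right)} = 5 \left(-5\right) = -25$)
$H{\left(O \right)} = \left(-11 + O\right) \left(-9 + O\right)$ ($H{\left(O \right)} = \left(-9 + O\right) \left(-11 + O\right) = \left(-11 + O\right) \left(-9 + O\right)$)
$-86 + H{\left(z{\left(d{\left(-1 \right)},5 \right)} 2 \right)} = -86 + \left(99 + \left(\left(-25\right) 2\right)^{2} - 20 \left(\left(-25\right) 2\right)\right) = -86 + \left(99 + \left(-50\right)^{2} - -1000\right) = -86 + \left(99 + 2500 + 1000\right) = -86 + 3599 = 3513$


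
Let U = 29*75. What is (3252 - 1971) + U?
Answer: 3456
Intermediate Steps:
U = 2175
(3252 - 1971) + U = (3252 - 1971) + 2175 = 1281 + 2175 = 3456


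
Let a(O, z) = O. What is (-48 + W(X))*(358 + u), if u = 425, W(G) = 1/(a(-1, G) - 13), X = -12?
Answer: -526959/14 ≈ -37640.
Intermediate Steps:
W(G) = -1/14 (W(G) = 1/(-1 - 13) = 1/(-14) = -1/14)
(-48 + W(X))*(358 + u) = (-48 - 1/14)*(358 + 425) = -673/14*783 = -526959/14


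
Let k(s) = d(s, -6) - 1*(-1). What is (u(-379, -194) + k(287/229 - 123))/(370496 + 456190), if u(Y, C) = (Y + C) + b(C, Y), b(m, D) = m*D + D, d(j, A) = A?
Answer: 10367/118098 ≈ 0.087783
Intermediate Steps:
k(s) = -5 (k(s) = -6 - 1*(-1) = -6 + 1 = -5)
b(m, D) = D + D*m (b(m, D) = D*m + D = D + D*m)
u(Y, C) = C + Y + Y*(1 + C) (u(Y, C) = (Y + C) + Y*(1 + C) = (C + Y) + Y*(1 + C) = C + Y + Y*(1 + C))
(u(-379, -194) + k(287/229 - 123))/(370496 + 456190) = ((-194 - 379 - 379*(1 - 194)) - 5)/(370496 + 456190) = ((-194 - 379 - 379*(-193)) - 5)/826686 = ((-194 - 379 + 73147) - 5)*(1/826686) = (72574 - 5)*(1/826686) = 72569*(1/826686) = 10367/118098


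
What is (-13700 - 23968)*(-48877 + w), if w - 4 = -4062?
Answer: 1993955580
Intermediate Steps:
w = -4058 (w = 4 - 4062 = -4058)
(-13700 - 23968)*(-48877 + w) = (-13700 - 23968)*(-48877 - 4058) = -37668*(-52935) = 1993955580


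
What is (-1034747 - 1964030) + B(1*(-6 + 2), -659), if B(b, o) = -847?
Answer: -2999624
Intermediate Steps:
(-1034747 - 1964030) + B(1*(-6 + 2), -659) = (-1034747 - 1964030) - 847 = -2998777 - 847 = -2999624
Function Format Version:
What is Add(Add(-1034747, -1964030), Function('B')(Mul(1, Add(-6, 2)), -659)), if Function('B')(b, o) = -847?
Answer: -2999624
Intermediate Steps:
Add(Add(-1034747, -1964030), Function('B')(Mul(1, Add(-6, 2)), -659)) = Add(Add(-1034747, -1964030), -847) = Add(-2998777, -847) = -2999624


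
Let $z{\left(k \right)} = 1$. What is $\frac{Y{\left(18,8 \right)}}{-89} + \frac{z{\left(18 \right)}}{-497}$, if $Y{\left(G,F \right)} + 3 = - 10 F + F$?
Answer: $\frac{37186}{44233} \approx 0.84068$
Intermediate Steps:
$Y{\left(G,F \right)} = -3 - 9 F$ ($Y{\left(G,F \right)} = -3 + \left(- 10 F + F\right) = -3 - 9 F$)
$\frac{Y{\left(18,8 \right)}}{-89} + \frac{z{\left(18 \right)}}{-497} = \frac{-3 - 72}{-89} + 1 \frac{1}{-497} = \left(-3 - 72\right) \left(- \frac{1}{89}\right) + 1 \left(- \frac{1}{497}\right) = \left(-75\right) \left(- \frac{1}{89}\right) - \frac{1}{497} = \frac{75}{89} - \frac{1}{497} = \frac{37186}{44233}$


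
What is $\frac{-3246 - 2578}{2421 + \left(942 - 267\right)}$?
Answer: $- \frac{728}{387} \approx -1.8811$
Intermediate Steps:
$\frac{-3246 - 2578}{2421 + \left(942 - 267\right)} = - \frac{5824}{2421 + 675} = - \frac{5824}{3096} = \left(-5824\right) \frac{1}{3096} = - \frac{728}{387}$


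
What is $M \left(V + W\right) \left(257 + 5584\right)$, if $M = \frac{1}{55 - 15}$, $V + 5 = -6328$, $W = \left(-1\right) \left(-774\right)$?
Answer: $- \frac{32470119}{40} \approx -8.1175 \cdot 10^{5}$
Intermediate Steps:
$W = 774$
$V = -6333$ ($V = -5 - 6328 = -6333$)
$M = \frac{1}{40} \approx 0.025$
$M \left(V + W\right) \left(257 + 5584\right) = \frac{\left(-6333 + 774\right) \left(257 + 5584\right)}{40} = \frac{\left(-5559\right) 5841}{40} = \frac{1}{40} \left(-32470119\right) = - \frac{32470119}{40}$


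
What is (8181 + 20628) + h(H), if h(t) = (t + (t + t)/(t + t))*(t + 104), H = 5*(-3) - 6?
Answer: 27149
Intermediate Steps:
H = -21 (H = -15 - 6 = -21)
h(t) = (1 + t)*(104 + t) (h(t) = (t + (2*t)/((2*t)))*(104 + t) = (t + (2*t)*(1/(2*t)))*(104 + t) = (t + 1)*(104 + t) = (1 + t)*(104 + t))
(8181 + 20628) + h(H) = (8181 + 20628) + (104 + (-21)**2 + 105*(-21)) = 28809 + (104 + 441 - 2205) = 28809 - 1660 = 27149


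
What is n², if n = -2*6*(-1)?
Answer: 144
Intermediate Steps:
n = 12 (n = -12*(-1) = 12)
n² = 12² = 144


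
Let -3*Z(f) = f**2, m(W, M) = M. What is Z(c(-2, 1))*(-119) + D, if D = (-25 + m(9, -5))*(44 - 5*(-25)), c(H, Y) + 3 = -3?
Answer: -3642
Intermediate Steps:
c(H, Y) = -6 (c(H, Y) = -3 - 3 = -6)
Z(f) = -f**2/3
D = -5070 (D = (-25 - 5)*(44 - 5*(-25)) = -30*(44 + 125) = -30*169 = -5070)
Z(c(-2, 1))*(-119) + D = -1/3*(-6)**2*(-119) - 5070 = -1/3*36*(-119) - 5070 = -12*(-119) - 5070 = 1428 - 5070 = -3642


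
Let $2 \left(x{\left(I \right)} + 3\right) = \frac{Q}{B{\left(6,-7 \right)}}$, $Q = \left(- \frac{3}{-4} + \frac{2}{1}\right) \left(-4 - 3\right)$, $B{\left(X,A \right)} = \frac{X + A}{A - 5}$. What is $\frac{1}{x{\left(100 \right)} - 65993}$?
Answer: $- \frac{2}{132223} \approx -1.5126 \cdot 10^{-5}$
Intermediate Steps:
$B{\left(X,A \right)} = \frac{A + X}{-5 + A}$
$Q = - \frac{77}{4}$ ($Q = \left(\left(-3\right) \left(- \frac{1}{4}\right) + 2 \cdot 1\right) \left(-7\right) = \left(\frac{3}{4} + 2\right) \left(-7\right) = \frac{11}{4} \left(-7\right) = - \frac{77}{4} \approx -19.25$)
$x{\left(I \right)} = - \frac{237}{2}$ ($x{\left(I \right)} = -3 + \frac{\left(- \frac{77}{4}\right) \frac{1}{\frac{1}{-5 - 7} \left(-7 + 6\right)}}{2} = -3 + \frac{\left(- \frac{77}{4}\right) \frac{1}{\frac{1}{-12} \left(-1\right)}}{2} = -3 + \frac{\left(- \frac{77}{4}\right) \frac{1}{\left(- \frac{1}{12}\right) \left(-1\right)}}{2} = -3 + \frac{\left(- \frac{77}{4}\right) \frac{1}{\frac{1}{12}}}{2} = -3 + \frac{\left(- \frac{77}{4}\right) 12}{2} = -3 + \frac{1}{2} \left(-231\right) = -3 - \frac{231}{2} = - \frac{237}{2}$)
$\frac{1}{x{\left(100 \right)} - 65993} = \frac{1}{- \frac{237}{2} - 65993} = \frac{1}{- \frac{132223}{2}} = - \frac{2}{132223}$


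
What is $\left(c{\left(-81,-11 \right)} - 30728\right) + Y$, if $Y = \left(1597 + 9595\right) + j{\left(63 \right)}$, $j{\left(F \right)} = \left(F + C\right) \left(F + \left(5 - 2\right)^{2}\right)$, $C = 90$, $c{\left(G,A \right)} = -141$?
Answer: $-8661$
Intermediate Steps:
$j{\left(F \right)} = \left(9 + F\right) \left(90 + F\right)$ ($j{\left(F \right)} = \left(F + 90\right) \left(F + \left(5 - 2\right)^{2}\right) = \left(90 + F\right) \left(F + 3^{2}\right) = \left(90 + F\right) \left(F + 9\right) = \left(90 + F\right) \left(9 + F\right) = \left(9 + F\right) \left(90 + F\right)$)
$Y = 22208$ ($Y = \left(1597 + 9595\right) + \left(810 + 63^{2} + 99 \cdot 63\right) = 11192 + \left(810 + 3969 + 6237\right) = 11192 + 11016 = 22208$)
$\left(c{\left(-81,-11 \right)} - 30728\right) + Y = \left(-141 - 30728\right) + 22208 = -30869 + 22208 = -8661$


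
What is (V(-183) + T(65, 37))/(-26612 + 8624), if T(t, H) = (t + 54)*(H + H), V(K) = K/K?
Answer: -8807/17988 ≈ -0.48960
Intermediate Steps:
V(K) = 1
T(t, H) = 2*H*(54 + t) (T(t, H) = (54 + t)*(2*H) = 2*H*(54 + t))
(V(-183) + T(65, 37))/(-26612 + 8624) = (1 + 2*37*(54 + 65))/(-26612 + 8624) = (1 + 2*37*119)/(-17988) = (1 + 8806)*(-1/17988) = 8807*(-1/17988) = -8807/17988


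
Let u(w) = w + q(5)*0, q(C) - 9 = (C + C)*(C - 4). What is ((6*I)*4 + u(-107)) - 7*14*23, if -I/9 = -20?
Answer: 1959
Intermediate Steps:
I = 180 (I = -9*(-20) = 180)
q(C) = 9 + 2*C*(-4 + C) (q(C) = 9 + (C + C)*(C - 4) = 9 + (2*C)*(-4 + C) = 9 + 2*C*(-4 + C))
u(w) = w (u(w) = w + (9 - 8*5 + 2*5**2)*0 = w + (9 - 40 + 2*25)*0 = w + (9 - 40 + 50)*0 = w + 19*0 = w + 0 = w)
((6*I)*4 + u(-107)) - 7*14*23 = ((6*180)*4 - 107) - 7*14*23 = (1080*4 - 107) - 98*23 = (4320 - 107) - 2254 = 4213 - 2254 = 1959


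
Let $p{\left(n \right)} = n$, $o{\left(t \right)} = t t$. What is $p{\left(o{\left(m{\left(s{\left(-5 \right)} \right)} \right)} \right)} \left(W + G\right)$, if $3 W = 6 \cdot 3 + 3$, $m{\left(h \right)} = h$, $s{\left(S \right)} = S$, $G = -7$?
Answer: $0$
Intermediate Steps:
$o{\left(t \right)} = t^{2}$
$W = 7$ ($W = \frac{6 \cdot 3 + 3}{3} = \frac{18 + 3}{3} = \frac{1}{3} \cdot 21 = 7$)
$p{\left(o{\left(m{\left(s{\left(-5 \right)} \right)} \right)} \right)} \left(W + G\right) = \left(-5\right)^{2} \left(7 - 7\right) = 25 \cdot 0 = 0$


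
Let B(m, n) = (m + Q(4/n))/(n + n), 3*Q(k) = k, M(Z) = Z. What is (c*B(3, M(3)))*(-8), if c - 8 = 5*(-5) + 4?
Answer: 1612/27 ≈ 59.704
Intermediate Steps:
Q(k) = k/3
B(m, n) = (m + 4/(3*n))/(2*n) (B(m, n) = (m + (4/n)/3)/(n + n) = (m + 4/(3*n))/((2*n)) = (m + 4/(3*n))*(1/(2*n)) = (m + 4/(3*n))/(2*n))
c = -13 (c = 8 + (5*(-5) + 4) = 8 + (-25 + 4) = 8 - 21 = -13)
(c*B(3, M(3)))*(-8) = -13*(4 + 3*3*3)/(6*3²)*(-8) = -13*(4 + 27)/(6*9)*(-8) = -13*31/(6*9)*(-8) = -13*31/54*(-8) = -403/54*(-8) = 1612/27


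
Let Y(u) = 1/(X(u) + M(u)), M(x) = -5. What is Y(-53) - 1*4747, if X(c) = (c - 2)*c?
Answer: -13813769/2910 ≈ -4747.0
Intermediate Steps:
X(c) = c*(-2 + c) (X(c) = (-2 + c)*c = c*(-2 + c))
Y(u) = 1/(-5 + u*(-2 + u)) (Y(u) = 1/(u*(-2 + u) - 5) = 1/(-5 + u*(-2 + u)))
Y(-53) - 1*4747 = 1/(-5 - 53*(-2 - 53)) - 1*4747 = 1/(-5 - 53*(-55)) - 4747 = 1/(-5 + 2915) - 4747 = 1/2910 - 4747 = -13813769/2910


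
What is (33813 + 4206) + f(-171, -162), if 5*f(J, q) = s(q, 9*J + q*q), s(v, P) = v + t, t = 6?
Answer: 189939/5 ≈ 37988.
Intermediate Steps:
s(v, P) = 6 + v (s(v, P) = v + 6 = 6 + v)
f(J, q) = 6/5 + q/5 (f(J, q) = (6 + q)/5 = 6/5 + q/5)
(33813 + 4206) + f(-171, -162) = (33813 + 4206) + (6/5 + (⅕)*(-162)) = 38019 + (6/5 - 162/5) = 38019 - 156/5 = 189939/5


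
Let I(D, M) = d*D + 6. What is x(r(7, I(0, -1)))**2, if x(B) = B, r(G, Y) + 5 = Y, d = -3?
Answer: 1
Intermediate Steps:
I(D, M) = 6 - 3*D (I(D, M) = -3*D + 6 = 6 - 3*D)
r(G, Y) = -5 + Y
x(r(7, I(0, -1)))**2 = (-5 + (6 - 3*0))**2 = (-5 + (6 + 0))**2 = (-5 + 6)**2 = 1**2 = 1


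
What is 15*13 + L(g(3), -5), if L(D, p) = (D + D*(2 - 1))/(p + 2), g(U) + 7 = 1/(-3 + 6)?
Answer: 1795/9 ≈ 199.44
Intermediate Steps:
g(U) = -20/3 (g(U) = -7 + 1/(-3 + 6) = -7 + 1/3 = -7 + ⅓ = -20/3)
L(D, p) = 2*D/(2 + p) (L(D, p) = (D + D*1)/(2 + p) = (D + D)/(2 + p) = (2*D)/(2 + p) = 2*D/(2 + p))
15*13 + L(g(3), -5) = 15*13 + 2*(-20/3)/(2 - 5) = 195 + 2*(-20/3)/(-3) = 195 + 2*(-20/3)*(-⅓) = 195 + 40/9 = 1795/9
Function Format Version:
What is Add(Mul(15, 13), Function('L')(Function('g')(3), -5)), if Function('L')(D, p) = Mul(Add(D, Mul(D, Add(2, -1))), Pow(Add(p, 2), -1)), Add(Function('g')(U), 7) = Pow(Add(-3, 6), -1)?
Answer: Rational(1795, 9) ≈ 199.44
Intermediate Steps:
Function('g')(U) = Rational(-20, 3) (Function('g')(U) = Add(-7, Pow(Add(-3, 6), -1)) = Add(-7, Pow(3, -1)) = Add(-7, Rational(1, 3)) = Rational(-20, 3))
Function('L')(D, p) = Mul(2, D, Pow(Add(2, p), -1)) (Function('L')(D, p) = Mul(Add(D, Mul(D, 1)), Pow(Add(2, p), -1)) = Mul(Add(D, D), Pow(Add(2, p), -1)) = Mul(Mul(2, D), Pow(Add(2, p), -1)) = Mul(2, D, Pow(Add(2, p), -1)))
Add(Mul(15, 13), Function('L')(Function('g')(3), -5)) = Add(Mul(15, 13), Mul(2, Rational(-20, 3), Pow(Add(2, -5), -1))) = Add(195, Mul(2, Rational(-20, 3), Pow(-3, -1))) = Add(195, Mul(2, Rational(-20, 3), Rational(-1, 3))) = Add(195, Rational(40, 9)) = Rational(1795, 9)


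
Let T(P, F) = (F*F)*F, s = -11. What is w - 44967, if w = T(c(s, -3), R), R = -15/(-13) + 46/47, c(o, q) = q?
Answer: -10254721378550/228099131 ≈ -44957.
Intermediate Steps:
R = 1303/611 (R = -15*(-1/13) + 46*(1/47) = 15/13 + 46/47 = 1303/611 ≈ 2.1326)
T(P, F) = F**3 (T(P, F) = F**2*F = F**3)
w = 2212245127/228099131 (w = (1303/611)**3 = 2212245127/228099131 ≈ 9.6986)
w - 44967 = 2212245127/228099131 - 44967 = -10254721378550/228099131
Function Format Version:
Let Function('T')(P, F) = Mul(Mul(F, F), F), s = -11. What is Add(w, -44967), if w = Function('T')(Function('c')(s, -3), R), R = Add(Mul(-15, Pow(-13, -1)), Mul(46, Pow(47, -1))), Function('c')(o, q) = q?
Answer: Rational(-10254721378550, 228099131) ≈ -44957.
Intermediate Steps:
R = Rational(1303, 611) (R = Add(Mul(-15, Rational(-1, 13)), Mul(46, Rational(1, 47))) = Add(Rational(15, 13), Rational(46, 47)) = Rational(1303, 611) ≈ 2.1326)
Function('T')(P, F) = Pow(F, 3) (Function('T')(P, F) = Mul(Pow(F, 2), F) = Pow(F, 3))
w = Rational(2212245127, 228099131) (w = Pow(Rational(1303, 611), 3) = Rational(2212245127, 228099131) ≈ 9.6986)
Add(w, -44967) = Add(Rational(2212245127, 228099131), -44967) = Rational(-10254721378550, 228099131)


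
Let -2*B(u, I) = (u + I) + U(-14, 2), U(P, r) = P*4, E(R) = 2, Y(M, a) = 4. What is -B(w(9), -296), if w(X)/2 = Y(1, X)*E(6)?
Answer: -168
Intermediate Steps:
U(P, r) = 4*P
w(X) = 16 (w(X) = 2*(4*2) = 2*8 = 16)
B(u, I) = 28 - I/2 - u/2 (B(u, I) = -((u + I) + 4*(-14))/2 = -((I + u) - 56)/2 = -(-56 + I + u)/2 = 28 - I/2 - u/2)
-B(w(9), -296) = -(28 - 1/2*(-296) - 1/2*16) = -(28 + 148 - 8) = -1*168 = -168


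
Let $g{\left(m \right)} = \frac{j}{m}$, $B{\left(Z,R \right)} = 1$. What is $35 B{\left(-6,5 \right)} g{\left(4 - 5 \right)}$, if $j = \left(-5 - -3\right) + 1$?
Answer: $35$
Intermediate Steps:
$j = -1$ ($j = \left(-5 + 3\right) + 1 = -2 + 1 = -1$)
$g{\left(m \right)} = - \frac{1}{m}$
$35 B{\left(-6,5 \right)} g{\left(4 - 5 \right)} = 35 \cdot 1 \left(- \frac{1}{4 - 5}\right) = 35 \left(- \frac{1}{-1}\right) = 35 \left(\left(-1\right) \left(-1\right)\right) = 35 \cdot 1 = 35$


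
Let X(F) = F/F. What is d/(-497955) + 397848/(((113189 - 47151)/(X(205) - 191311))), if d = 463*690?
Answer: -2027850287954/1759441 ≈ -1.1526e+6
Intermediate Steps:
d = 319470
X(F) = 1
d/(-497955) + 397848/(((113189 - 47151)/(X(205) - 191311))) = 319470/(-497955) + 397848/(((113189 - 47151)/(1 - 191311))) = 319470*(-1/497955) + 397848/((66038/(-191310))) = -21298/33197 + 397848/((66038*(-1/191310))) = -21298/33197 + 397848/(-4717/13665) = -21298/33197 + 397848*(-13665/4717) = -21298/33197 - 5436592920/4717 = -2027850287954/1759441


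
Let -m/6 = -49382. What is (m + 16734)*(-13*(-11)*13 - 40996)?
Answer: -12250898562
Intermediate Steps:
m = 296292 (m = -6*(-49382) = 296292)
(m + 16734)*(-13*(-11)*13 - 40996) = (296292 + 16734)*(-13*(-11)*13 - 40996) = 313026*(143*13 - 40996) = 313026*(1859 - 40996) = 313026*(-39137) = -12250898562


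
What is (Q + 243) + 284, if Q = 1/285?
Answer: 150196/285 ≈ 527.00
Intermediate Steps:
Q = 1/285 ≈ 0.0035088
(Q + 243) + 284 = (1/285 + 243) + 284 = 69256/285 + 284 = 150196/285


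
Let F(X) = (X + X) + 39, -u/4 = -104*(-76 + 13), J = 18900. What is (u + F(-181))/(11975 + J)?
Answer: -26531/30875 ≈ -0.85930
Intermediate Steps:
u = -26208 (u = -(-416)*(-76 + 13) = -(-416)*(-63) = -4*6552 = -26208)
F(X) = 39 + 2*X (F(X) = 2*X + 39 = 39 + 2*X)
(u + F(-181))/(11975 + J) = (-26208 + (39 + 2*(-181)))/(11975 + 18900) = (-26208 + (39 - 362))/30875 = (-26208 - 323)*(1/30875) = -26531*1/30875 = -26531/30875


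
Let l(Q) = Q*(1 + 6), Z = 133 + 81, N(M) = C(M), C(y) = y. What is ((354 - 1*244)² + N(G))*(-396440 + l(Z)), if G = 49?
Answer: -4798150358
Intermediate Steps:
N(M) = M
Z = 214
l(Q) = 7*Q (l(Q) = Q*7 = 7*Q)
((354 - 1*244)² + N(G))*(-396440 + l(Z)) = ((354 - 1*244)² + 49)*(-396440 + 7*214) = ((354 - 244)² + 49)*(-396440 + 1498) = (110² + 49)*(-394942) = (12100 + 49)*(-394942) = 12149*(-394942) = -4798150358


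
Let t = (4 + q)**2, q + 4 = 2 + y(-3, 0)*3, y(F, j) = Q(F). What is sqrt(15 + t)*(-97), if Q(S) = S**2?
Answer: -194*sqrt(214) ≈ -2838.0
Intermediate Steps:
y(F, j) = F**2
q = 25 (q = -4 + (2 + (-3)**2*3) = -4 + (2 + 9*3) = -4 + (2 + 27) = -4 + 29 = 25)
t = 841 (t = (4 + 25)**2 = 29**2 = 841)
sqrt(15 + t)*(-97) = sqrt(15 + 841)*(-97) = sqrt(856)*(-97) = (2*sqrt(214))*(-97) = -194*sqrt(214)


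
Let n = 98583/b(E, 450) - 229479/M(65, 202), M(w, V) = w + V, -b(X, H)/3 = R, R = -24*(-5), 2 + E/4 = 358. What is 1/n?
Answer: -10680/12103789 ≈ -0.00088237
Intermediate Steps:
E = 1424 (E = -8 + 4*358 = -8 + 1432 = 1424)
R = 120
b(X, H) = -360 (b(X, H) = -3*120 = -360)
M(w, V) = V + w
n = -12103789/10680 (n = 98583/(-360) - 229479/(202 + 65) = 98583*(-1/360) - 229479/267 = -32861/120 - 229479*1/267 = -32861/120 - 76493/89 = -12103789/10680 ≈ -1133.3)
1/n = 1/(-12103789/10680) = -10680/12103789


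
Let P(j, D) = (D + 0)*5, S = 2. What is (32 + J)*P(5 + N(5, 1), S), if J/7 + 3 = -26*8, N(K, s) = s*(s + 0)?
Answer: -14450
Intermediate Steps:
N(K, s) = s² (N(K, s) = s*s = s²)
P(j, D) = 5*D (P(j, D) = D*5 = 5*D)
J = -1477 (J = -21 + 7*(-26*8) = -21 + 7*(-208) = -21 - 1456 = -1477)
(32 + J)*P(5 + N(5, 1), S) = (32 - 1477)*(5*2) = -1445*10 = -14450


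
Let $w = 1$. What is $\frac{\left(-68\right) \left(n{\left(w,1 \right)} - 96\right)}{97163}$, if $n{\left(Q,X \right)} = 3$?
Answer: $\frac{6324}{97163} \approx 0.065086$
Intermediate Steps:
$\frac{\left(-68\right) \left(n{\left(w,1 \right)} - 96\right)}{97163} = \frac{\left(-68\right) \left(3 - 96\right)}{97163} = \left(-68\right) \left(-93\right) \frac{1}{97163} = 6324 \cdot \frac{1}{97163} = \frac{6324}{97163}$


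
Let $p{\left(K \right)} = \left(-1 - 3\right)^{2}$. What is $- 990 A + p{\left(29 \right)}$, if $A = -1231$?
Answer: $1218706$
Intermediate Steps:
$p{\left(K \right)} = 16$ ($p{\left(K \right)} = \left(-4\right)^{2} = 16$)
$- 990 A + p{\left(29 \right)} = \left(-990\right) \left(-1231\right) + 16 = 1218690 + 16 = 1218706$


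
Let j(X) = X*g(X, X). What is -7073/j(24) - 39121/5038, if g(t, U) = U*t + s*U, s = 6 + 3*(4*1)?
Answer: -491024503/60939648 ≈ -8.0576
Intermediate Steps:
s = 18 (s = 6 + 3*4 = 6 + 12 = 18)
g(t, U) = 18*U + U*t (g(t, U) = U*t + 18*U = 18*U + U*t)
j(X) = X²*(18 + X) (j(X) = X*(X*(18 + X)) = X²*(18 + X))
-7073/j(24) - 39121/5038 = -7073*1/(576*(18 + 24)) - 39121/5038 = -7073/(576*42) - 39121*1/5038 = -7073/24192 - 39121/5038 = -491024503/60939648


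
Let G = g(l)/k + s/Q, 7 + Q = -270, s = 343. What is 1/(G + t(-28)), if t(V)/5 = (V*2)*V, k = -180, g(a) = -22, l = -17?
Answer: 24930/195423377 ≈ 0.00012757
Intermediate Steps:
Q = -277 (Q = -7 - 270 = -277)
t(V) = 10*V² (t(V) = 5*((V*2)*V) = 5*((2*V)*V) = 5*(2*V²) = 10*V²)
G = -27823/24930 (G = -22/(-180) + 343/(-277) = -22*(-1/180) + 343*(-1/277) = 11/90 - 343/277 = -27823/24930 ≈ -1.1160)
1/(G + t(-28)) = 1/(-27823/24930 + 10*(-28)²) = 1/(-27823/24930 + 10*784) = 1/(-27823/24930 + 7840) = 1/(195423377/24930) = 24930/195423377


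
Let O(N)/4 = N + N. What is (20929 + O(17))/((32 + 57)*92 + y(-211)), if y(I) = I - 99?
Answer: 21065/7878 ≈ 2.6739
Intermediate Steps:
O(N) = 8*N (O(N) = 4*(N + N) = 4*(2*N) = 8*N)
y(I) = -99 + I
(20929 + O(17))/((32 + 57)*92 + y(-211)) = (20929 + 8*17)/((32 + 57)*92 + (-99 - 211)) = (20929 + 136)/(89*92 - 310) = 21065/(8188 - 310) = 21065/7878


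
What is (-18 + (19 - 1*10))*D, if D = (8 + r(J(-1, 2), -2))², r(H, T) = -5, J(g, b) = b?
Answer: -81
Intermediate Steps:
D = 9 (D = (8 - 5)² = 3² = 9)
(-18 + (19 - 1*10))*D = (-18 + (19 - 1*10))*9 = (-18 + (19 - 10))*9 = (-18 + 9)*9 = -9*9 = -81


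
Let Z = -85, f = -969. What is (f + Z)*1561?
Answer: -1645294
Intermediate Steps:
(f + Z)*1561 = (-969 - 85)*1561 = -1054*1561 = -1645294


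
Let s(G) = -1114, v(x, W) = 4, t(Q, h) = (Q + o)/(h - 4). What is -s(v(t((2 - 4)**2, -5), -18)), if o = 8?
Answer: 1114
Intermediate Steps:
t(Q, h) = (8 + Q)/(-4 + h) (t(Q, h) = (Q + 8)/(h - 4) = (8 + Q)/(-4 + h))
-s(v(t((2 - 4)**2, -5), -18)) = -1*(-1114) = 1114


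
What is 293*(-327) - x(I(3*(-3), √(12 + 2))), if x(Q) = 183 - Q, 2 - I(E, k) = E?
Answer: -95983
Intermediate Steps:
I(E, k) = 2 - E
293*(-327) - x(I(3*(-3), √(12 + 2))) = 293*(-327) - (183 - (2 - 3*(-3))) = -95811 - (183 - (2 - 1*(-9))) = -95811 - (183 - (2 + 9)) = -95811 - (183 - 1*11) = -95811 - (183 - 11) = -95811 - 1*172 = -95811 - 172 = -95983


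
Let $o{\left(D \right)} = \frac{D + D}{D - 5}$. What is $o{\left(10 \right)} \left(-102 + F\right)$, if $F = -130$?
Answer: $-928$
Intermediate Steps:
$o{\left(D \right)} = \frac{2 D}{-5 + D}$
$o{\left(10 \right)} \left(-102 + F\right) = 2 \cdot 10 \frac{1}{-5 + 10} \left(-102 - 130\right) = 2 \cdot 10 \cdot \frac{1}{5} \left(-232\right) = 4 \left(-232\right) = -928$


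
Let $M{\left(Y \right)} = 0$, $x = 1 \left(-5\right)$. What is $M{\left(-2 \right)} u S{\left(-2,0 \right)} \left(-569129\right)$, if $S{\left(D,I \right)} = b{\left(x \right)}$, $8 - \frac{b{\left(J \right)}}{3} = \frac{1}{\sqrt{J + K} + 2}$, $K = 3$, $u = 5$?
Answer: $0$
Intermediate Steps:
$x = -5$
$b{\left(J \right)} = 24 - \frac{3}{2 + \sqrt{3 + J}}$ ($b{\left(J \right)} = 24 - \frac{3}{\sqrt{J + 3} + 2} = 24 - \frac{3}{\sqrt{3 + J} + 2} = 24 - \frac{3}{2 + \sqrt{3 + J}}$)
$S{\left(D,I \right)} = \frac{3 \left(15 + 8 i \sqrt{2}\right)}{2 + i \sqrt{2}}$ ($S{\left(D,I \right)} = \frac{3 \left(15 + 8 \sqrt{3 - 5}\right)}{2 + \sqrt{3 - 5}} = \frac{3 \left(15 + 8 \sqrt{-2}\right)}{2 + \sqrt{-2}} = \frac{3 \left(15 + 8 i \sqrt{2}\right)}{2 + i \sqrt{2}}$)
$M{\left(-2 \right)} u S{\left(-2,0 \right)} \left(-569129\right) = 0 \cdot 5 \left(23 + \frac{i \sqrt{2}}{2}\right) \left(-569129\right) = 0 \left(23 + \frac{i \sqrt{2}}{2}\right) \left(-569129\right) = 0 \left(-569129\right) = 0$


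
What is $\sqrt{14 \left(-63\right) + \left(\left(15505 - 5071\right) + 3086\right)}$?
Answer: $\sqrt{12638} \approx 112.42$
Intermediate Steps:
$\sqrt{14 \left(-63\right) + \left(\left(15505 - 5071\right) + 3086\right)} = \sqrt{-882 + \left(10434 + 3086\right)} = \sqrt{-882 + 13520} = \sqrt{12638}$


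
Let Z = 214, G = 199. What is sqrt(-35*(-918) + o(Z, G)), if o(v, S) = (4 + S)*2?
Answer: 14*sqrt(166) ≈ 180.38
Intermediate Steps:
o(v, S) = 8 + 2*S
sqrt(-35*(-918) + o(Z, G)) = sqrt(-35*(-918) + (8 + 2*199)) = sqrt(32130 + (8 + 398)) = sqrt(32130 + 406) = sqrt(32536) = 14*sqrt(166)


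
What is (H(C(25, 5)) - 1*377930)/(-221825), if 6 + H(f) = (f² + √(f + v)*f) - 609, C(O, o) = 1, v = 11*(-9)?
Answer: 378544/221825 - 7*I*√2/221825 ≈ 1.7065 - 4.4628e-5*I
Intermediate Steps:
v = -99
H(f) = -615 + f² + f*√(-99 + f) (H(f) = -6 + ((f² + √(f - 99)*f) - 609) = -6 + ((f² + √(-99 + f)*f) - 609) = -6 + ((f² + f*√(-99 + f)) - 609) = -6 + (-609 + f² + f*√(-99 + f)) = -615 + f² + f*√(-99 + f))
(H(C(25, 5)) - 1*377930)/(-221825) = ((-615 + 1² + 1*√(-99 + 1)) - 1*377930)/(-221825) = ((-615 + 1 + 1*√(-98)) - 377930)*(-1/221825) = ((-615 + 1 + 1*(7*I*√2)) - 377930)*(-1/221825) = ((-615 + 1 + 7*I*√2) - 377930)*(-1/221825) = ((-614 + 7*I*√2) - 377930)*(-1/221825) = (-378544 + 7*I*√2)*(-1/221825) = 378544/221825 - 7*I*√2/221825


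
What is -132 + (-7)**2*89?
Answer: 4229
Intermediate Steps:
-132 + (-7)**2*89 = -132 + 49*89 = -132 + 4361 = 4229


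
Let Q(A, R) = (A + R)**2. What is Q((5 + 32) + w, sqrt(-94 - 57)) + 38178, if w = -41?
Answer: 38043 - 8*I*sqrt(151) ≈ 38043.0 - 98.306*I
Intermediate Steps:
Q((5 + 32) + w, sqrt(-94 - 57)) + 38178 = (((5 + 32) - 41) + sqrt(-94 - 57))**2 + 38178 = ((37 - 41) + sqrt(-151))**2 + 38178 = (-4 + I*sqrt(151))**2 + 38178 = 38178 + (-4 + I*sqrt(151))**2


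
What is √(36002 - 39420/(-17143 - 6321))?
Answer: √1238885045342/5866 ≈ 189.75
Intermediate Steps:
√(36002 - 39420/(-17143 - 6321)) = √(36002 - 39420/(-23464)) = √(36002 - 39420*(-1/23464)) = √(36002 + 9855/5866) = √(211197587/5866) = √1238885045342/5866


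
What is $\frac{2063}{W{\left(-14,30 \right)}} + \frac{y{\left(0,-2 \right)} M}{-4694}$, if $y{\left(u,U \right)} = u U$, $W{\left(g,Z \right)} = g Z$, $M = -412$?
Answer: $- \frac{2063}{420} \approx -4.9119$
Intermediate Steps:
$W{\left(g,Z \right)} = Z g$
$y{\left(u,U \right)} = U u$
$\frac{2063}{W{\left(-14,30 \right)}} + \frac{y{\left(0,-2 \right)} M}{-4694} = \frac{2063}{30 \left(-14\right)} + \frac{\left(-2\right) 0 \left(-412\right)}{-4694} = \frac{2063}{-420} + 0 \left(-412\right) \left(- \frac{1}{4694}\right) = 2063 \left(- \frac{1}{420}\right) + 0 \left(- \frac{1}{4694}\right) = - \frac{2063}{420} + 0 = - \frac{2063}{420}$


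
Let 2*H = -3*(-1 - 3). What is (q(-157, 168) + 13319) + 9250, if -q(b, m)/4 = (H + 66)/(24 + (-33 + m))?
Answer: 1196061/53 ≈ 22567.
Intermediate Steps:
H = 6 (H = (-3*(-1 - 3))/2 = (-3*(-4))/2 = (½)*12 = 6)
q(b, m) = -288/(-9 + m) (q(b, m) = -4*(6 + 66)/(24 + (-33 + m)) = -288/(-9 + m))
(q(-157, 168) + 13319) + 9250 = (-288/(-9 + 168) + 13319) + 9250 = (-288/159 + 13319) + 9250 = (-288*1/159 + 13319) + 9250 = (-96/53 + 13319) + 9250 = 705811/53 + 9250 = 1196061/53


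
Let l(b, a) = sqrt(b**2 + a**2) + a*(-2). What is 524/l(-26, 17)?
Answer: -17816/191 - 524*sqrt(965)/191 ≈ -178.50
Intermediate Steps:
l(b, a) = sqrt(a**2 + b**2) - 2*a
524/l(-26, 17) = 524/(sqrt(17**2 + (-26)**2) - 2*17) = 524/(sqrt(289 + 676) - 34) = 524/(sqrt(965) - 34) = 524/(-34 + sqrt(965))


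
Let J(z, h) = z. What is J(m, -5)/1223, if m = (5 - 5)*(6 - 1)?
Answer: 0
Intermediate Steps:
m = 0 (m = 0*5 = 0)
J(m, -5)/1223 = 0/1223 = (1/1223)*0 = 0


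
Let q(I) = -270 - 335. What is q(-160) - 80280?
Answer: -80885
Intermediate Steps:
q(I) = -605
q(-160) - 80280 = -605 - 80280 = -80885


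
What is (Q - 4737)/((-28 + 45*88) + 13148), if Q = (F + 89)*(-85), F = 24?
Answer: -7171/8540 ≈ -0.83970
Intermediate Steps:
Q = -9605 (Q = (24 + 89)*(-85) = 113*(-85) = -9605)
(Q - 4737)/((-28 + 45*88) + 13148) = (-9605 - 4737)/((-28 + 45*88) + 13148) = -14342/((-28 + 3960) + 13148) = -14342/(3932 + 13148) = -14342/17080 = -14342*1/17080 = -7171/8540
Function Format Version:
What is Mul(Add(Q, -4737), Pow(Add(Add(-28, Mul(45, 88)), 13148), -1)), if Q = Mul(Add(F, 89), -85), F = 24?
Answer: Rational(-7171, 8540) ≈ -0.83970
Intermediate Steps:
Q = -9605 (Q = Mul(Add(24, 89), -85) = Mul(113, -85) = -9605)
Mul(Add(Q, -4737), Pow(Add(Add(-28, Mul(45, 88)), 13148), -1)) = Mul(Add(-9605, -4737), Pow(Add(Add(-28, Mul(45, 88)), 13148), -1)) = Mul(-14342, Pow(Add(Add(-28, 3960), 13148), -1)) = Mul(-14342, Pow(Add(3932, 13148), -1)) = Mul(-14342, Pow(17080, -1)) = Mul(-14342, Rational(1, 17080)) = Rational(-7171, 8540)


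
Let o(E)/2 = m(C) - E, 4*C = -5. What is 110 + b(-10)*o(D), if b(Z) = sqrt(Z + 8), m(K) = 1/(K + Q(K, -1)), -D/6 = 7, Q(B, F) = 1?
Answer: 110 + 76*I*sqrt(2) ≈ 110.0 + 107.48*I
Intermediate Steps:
C = -5/4 (C = (1/4)*(-5) = -5/4 ≈ -1.2500)
D = -42 (D = -6*7 = -42)
m(K) = 1/(1 + K) (m(K) = 1/(K + 1) = 1/(1 + K))
o(E) = -8 - 2*E (o(E) = 2*(1/(1 - 5/4) - E) = 2*(1/(-1/4) - E) = 2*(-4 - E) = -8 - 2*E)
b(Z) = sqrt(8 + Z)
110 + b(-10)*o(D) = 110 + sqrt(8 - 10)*(-8 - 2*(-42)) = 110 + sqrt(-2)*(-8 + 84) = 110 + (I*sqrt(2))*76 = 110 + 76*I*sqrt(2)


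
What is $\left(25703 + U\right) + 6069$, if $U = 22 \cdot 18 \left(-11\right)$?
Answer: $27416$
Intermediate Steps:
$U = -4356$ ($U = 396 \left(-11\right) = -4356$)
$\left(25703 + U\right) + 6069 = \left(25703 - 4356\right) + 6069 = 21347 + 6069 = 27416$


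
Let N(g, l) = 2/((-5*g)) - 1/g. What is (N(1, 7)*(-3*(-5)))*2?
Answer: -42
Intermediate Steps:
N(g, l) = -7/(5*g) (N(g, l) = 2*(-1/(5*g)) - 1/g = -2/(5*g) - 1/g = -7/(5*g))
(N(1, 7)*(-3*(-5)))*2 = ((-7/5/1)*(-3*(-5)))*2 = (-7/5*1*15)*2 = -7/5*15*2 = -21*2 = -42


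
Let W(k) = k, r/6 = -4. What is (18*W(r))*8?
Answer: -3456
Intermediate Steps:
r = -24 (r = 6*(-4) = -24)
(18*W(r))*8 = (18*(-24))*8 = -432*8 = -3456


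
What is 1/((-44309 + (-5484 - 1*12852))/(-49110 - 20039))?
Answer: 69149/62645 ≈ 1.1038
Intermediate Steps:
1/((-44309 + (-5484 - 1*12852))/(-49110 - 20039)) = 1/((-44309 + (-5484 - 12852))/(-69149)) = 1/((-44309 - 18336)*(-1/69149)) = 1/(-62645*(-1/69149)) = 1/(62645/69149) = 69149/62645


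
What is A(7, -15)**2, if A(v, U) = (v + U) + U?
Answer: 529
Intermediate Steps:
A(v, U) = v + 2*U (A(v, U) = (U + v) + U = v + 2*U)
A(7, -15)**2 = (7 + 2*(-15))**2 = (7 - 30)**2 = (-23)**2 = 529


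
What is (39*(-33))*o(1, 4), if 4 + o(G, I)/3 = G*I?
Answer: 0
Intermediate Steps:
o(G, I) = -12 + 3*G*I (o(G, I) = -12 + 3*(G*I) = -12 + 3*G*I)
(39*(-33))*o(1, 4) = (39*(-33))*(-12 + 3*1*4) = -1287*(-12 + 12) = -1287*0 = 0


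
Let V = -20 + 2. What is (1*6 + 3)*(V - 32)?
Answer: -450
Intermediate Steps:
V = -18
(1*6 + 3)*(V - 32) = (1*6 + 3)*(-18 - 32) = (6 + 3)*(-50) = 9*(-50) = -450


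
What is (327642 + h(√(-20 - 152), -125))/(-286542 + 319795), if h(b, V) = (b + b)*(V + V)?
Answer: 327642/33253 - 1000*I*√43/33253 ≈ 9.853 - 0.1972*I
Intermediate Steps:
h(b, V) = 4*V*b (h(b, V) = (2*b)*(2*V) = 4*V*b)
(327642 + h(√(-20 - 152), -125))/(-286542 + 319795) = (327642 + 4*(-125)*√(-20 - 152))/(-286542 + 319795) = (327642 + 4*(-125)*√(-172))/33253 = (327642 + 4*(-125)*(2*I*√43))*(1/33253) = (327642 - 1000*I*√43)*(1/33253) = 327642/33253 - 1000*I*√43/33253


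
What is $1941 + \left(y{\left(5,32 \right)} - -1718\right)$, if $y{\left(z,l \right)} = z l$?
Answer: $3819$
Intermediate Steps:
$y{\left(z,l \right)} = l z$
$1941 + \left(y{\left(5,32 \right)} - -1718\right) = 1941 + \left(32 \cdot 5 - -1718\right) = 1941 + \left(160 + 1718\right) = 1941 + 1878 = 3819$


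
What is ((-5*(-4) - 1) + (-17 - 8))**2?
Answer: 36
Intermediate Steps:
((-5*(-4) - 1) + (-17 - 8))**2 = ((20 - 1) - 25)**2 = (19 - 25)**2 = (-6)**2 = 36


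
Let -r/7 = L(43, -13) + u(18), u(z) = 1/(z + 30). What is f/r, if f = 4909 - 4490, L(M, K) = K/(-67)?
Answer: -1347504/4837 ≈ -278.58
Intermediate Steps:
L(M, K) = -K/67 (L(M, K) = K*(-1/67) = -K/67)
f = 419
u(z) = 1/(30 + z)
r = -4837/3216 (r = -7*(-1/67*(-13) + 1/(30 + 18)) = -7*(13/67 + 1/48) = -7*691/3216 = -4837/3216 ≈ -1.5040)
f/r = 419/(-4837/3216) = 419*(-3216/4837) = -1347504/4837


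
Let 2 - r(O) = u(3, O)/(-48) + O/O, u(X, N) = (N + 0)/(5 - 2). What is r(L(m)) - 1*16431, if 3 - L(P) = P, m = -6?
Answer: -262879/16 ≈ -16430.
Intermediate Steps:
L(P) = 3 - P
u(X, N) = N/3
r(O) = 1 + O/144 (r(O) = 2 - ((O/3)/(-48) + O/O) = 2 - ((O/3)*(-1/48) + 1) = 2 - (-O/144 + 1) = 2 - (1 - O/144) = 2 + (-1 + O/144) = 1 + O/144)
r(L(m)) - 1*16431 = (1 + (3 - 1*(-6))/144) - 1*16431 = (1 + (3 + 6)/144) - 16431 = (1 + (1/144)*9) - 16431 = (1 + 1/16) - 16431 = 17/16 - 16431 = -262879/16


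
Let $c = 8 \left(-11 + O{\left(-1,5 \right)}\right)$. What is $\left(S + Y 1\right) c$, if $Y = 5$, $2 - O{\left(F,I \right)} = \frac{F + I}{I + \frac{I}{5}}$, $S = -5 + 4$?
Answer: $- \frac{928}{3} \approx -309.33$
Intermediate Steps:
$S = -1$
$O{\left(F,I \right)} = 2 - \frac{5 \left(F + I\right)}{6 I}$ ($O{\left(F,I \right)} = 2 - \frac{F + I}{I + \frac{I}{5}} = 2 - \frac{F + I}{\frac{6}{5} I} = 2 - \left(F + I\right) \frac{5}{6 I} = 2 - \frac{5 \left(F + I\right)}{6 I}$)
$c = - \frac{232}{3}$ ($c = 8 \left(-11 + \frac{\left(-5\right) \left(-1\right) + 7 \cdot 5}{6 \cdot 5}\right) = 8 \left(-11 + \frac{1}{6} \cdot \frac{1}{5} \left(5 + 35\right)\right) = 8 \left(-11 + \frac{1}{6} \cdot \frac{1}{5} \cdot 40\right) = 8 \left(-11 + \frac{4}{3}\right) = 8 \left(- \frac{29}{3}\right) = - \frac{232}{3} \approx -77.333$)
$\left(S + Y 1\right) c = \left(-1 + 5 \cdot 1\right) \left(- \frac{232}{3}\right) = \left(-1 + 5\right) \left(- \frac{232}{3}\right) = 4 \left(- \frac{232}{3}\right) = - \frac{928}{3}$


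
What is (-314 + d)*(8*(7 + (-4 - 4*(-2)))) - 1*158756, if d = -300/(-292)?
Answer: -13599724/73 ≈ -1.8630e+5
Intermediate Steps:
d = 75/73 (d = -300*(-1/292) = 75/73 ≈ 1.0274)
(-314 + d)*(8*(7 + (-4 - 4*(-2)))) - 1*158756 = (-314 + 75/73)*(8*(7 + (-4 - 4*(-2)))) - 1*158756 = -182776*(7 + (-4 + 8))/73 - 158756 = -182776*(7 + 4)/73 - 158756 = -182776*11/73 - 158756 = -22847/73*88 - 158756 = -2010536/73 - 158756 = -13599724/73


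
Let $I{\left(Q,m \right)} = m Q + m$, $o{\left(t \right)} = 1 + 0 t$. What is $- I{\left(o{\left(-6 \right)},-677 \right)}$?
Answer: $1354$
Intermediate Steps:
$o{\left(t \right)} = 1$ ($o{\left(t \right)} = 1 + 0 = 1$)
$I{\left(Q,m \right)} = m + Q m$ ($I{\left(Q,m \right)} = Q m + m = m + Q m$)
$- I{\left(o{\left(-6 \right)},-677 \right)} = - \left(-677\right) \left(1 + 1\right) = - \left(-677\right) 2 = \left(-1\right) \left(-1354\right) = 1354$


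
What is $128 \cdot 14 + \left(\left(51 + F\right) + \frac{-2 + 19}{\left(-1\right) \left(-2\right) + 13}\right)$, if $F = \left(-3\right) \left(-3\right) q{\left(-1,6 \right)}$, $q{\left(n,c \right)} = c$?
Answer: $\frac{28472}{15} \approx 1898.1$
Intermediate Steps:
$F = 54$ ($F = \left(-3\right) \left(-3\right) 6 = 9 \cdot 6 = 54$)
$128 \cdot 14 + \left(\left(51 + F\right) + \frac{-2 + 19}{\left(-1\right) \left(-2\right) + 13}\right) = 128 \cdot 14 + \left(\left(51 + 54\right) + \frac{-2 + 19}{\left(-1\right) \left(-2\right) + 13}\right) = 1792 + \left(105 + \frac{17}{2 + 13}\right) = 1792 + \left(105 + \frac{17}{15}\right) = 1792 + \frac{1592}{15} = \frac{28472}{15}$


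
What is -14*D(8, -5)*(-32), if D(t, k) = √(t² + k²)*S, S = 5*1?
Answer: 2240*√89 ≈ 21132.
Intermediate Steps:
S = 5
D(t, k) = 5*√(k² + t²) (D(t, k) = √(t² + k²)*5 = √(k² + t²)*5 = 5*√(k² + t²))
-14*D(8, -5)*(-32) = -70*√((-5)² + 8²)*(-32) = -70*√(25 + 64)*(-32) = -70*√89*(-32) = 2240*√89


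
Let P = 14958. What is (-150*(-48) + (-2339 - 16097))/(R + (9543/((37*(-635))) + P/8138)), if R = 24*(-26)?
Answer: 537087288790/29759116041 ≈ 18.048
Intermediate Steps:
R = -624
(-150*(-48) + (-2339 - 16097))/(R + (9543/((37*(-635))) + P/8138)) = (-150*(-48) + (-2339 - 16097))/(-624 + (9543/((37*(-635))) + 14958/8138)) = (7200 - 18436)/(-624 + (9543/(-23495) + 14958*(1/8138))) = -11236/(-624 + (9543*(-1/23495) + 7479/4069)) = -11236/(-624 + (-9543/23495 + 7479/4069)) = -11236/(-624 + 136888638/95601155) = -11236/(-59518232082/95601155) = -11236*(-95601155/59518232082) = 537087288790/29759116041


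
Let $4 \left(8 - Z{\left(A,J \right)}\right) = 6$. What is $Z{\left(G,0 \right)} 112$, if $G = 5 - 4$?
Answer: $728$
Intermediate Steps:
$G = 1$ ($G = 5 - 4 = 1$)
$Z{\left(A,J \right)} = \frac{13}{2}$ ($Z{\left(A,J \right)} = 8 - \frac{3}{2} = \frac{13}{2}$)
$Z{\left(G,0 \right)} 112 = \frac{13}{2} \cdot 112 = 728$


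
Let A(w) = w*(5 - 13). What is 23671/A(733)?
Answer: -23671/5864 ≈ -4.0367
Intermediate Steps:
A(w) = -8*w (A(w) = w*(-8) = -8*w)
23671/A(733) = 23671/((-8*733)) = 23671/(-5864) = 23671*(-1/5864) = -23671/5864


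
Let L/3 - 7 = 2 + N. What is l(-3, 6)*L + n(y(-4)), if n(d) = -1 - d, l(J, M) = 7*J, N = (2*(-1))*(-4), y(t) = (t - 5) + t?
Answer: -1059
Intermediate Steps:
y(t) = -5 + 2*t (y(t) = (-5 + t) + t = -5 + 2*t)
N = 8 (N = -2*(-4) = 8)
L = 51 (L = 21 + 3*(2 + 8) = 21 + 3*10 = 21 + 30 = 51)
l(-3, 6)*L + n(y(-4)) = (7*(-3))*51 + (-1 - (-5 + 2*(-4))) = -21*51 + (-1 - (-5 - 8)) = -1071 + (-1 - 1*(-13)) = -1071 + (-1 + 13) = -1071 + 12 = -1059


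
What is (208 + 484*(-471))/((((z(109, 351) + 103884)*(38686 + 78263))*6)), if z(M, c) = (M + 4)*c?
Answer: -113878/50363034309 ≈ -2.2611e-6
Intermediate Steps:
z(M, c) = c*(4 + M) (z(M, c) = (4 + M)*c = c*(4 + M))
(208 + 484*(-471))/((((z(109, 351) + 103884)*(38686 + 78263))*6)) = (208 + 484*(-471))/((((351*(4 + 109) + 103884)*(38686 + 78263))*6)) = (208 - 227964)/((((351*113 + 103884)*116949)*6)) = -227756*1/(701694*(39663 + 103884)) = -227756/((143547*116949)*6) = -227756/(16787678103*6) = -227756/100726068618 = -227756*1/100726068618 = -113878/50363034309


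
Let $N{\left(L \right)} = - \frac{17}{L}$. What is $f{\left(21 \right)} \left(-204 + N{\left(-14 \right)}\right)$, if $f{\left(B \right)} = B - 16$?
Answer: $- \frac{14195}{14} \approx -1013.9$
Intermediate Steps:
$f{\left(B \right)} = -16 + B$
$f{\left(21 \right)} \left(-204 + N{\left(-14 \right)}\right) = \left(-16 + 21\right) \left(-204 - \frac{17}{-14}\right) = 5 \left(-204 - - \frac{17}{14}\right) = 5 \left(-204 + \frac{17}{14}\right) = 5 \left(- \frac{2839}{14}\right) = - \frac{14195}{14}$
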